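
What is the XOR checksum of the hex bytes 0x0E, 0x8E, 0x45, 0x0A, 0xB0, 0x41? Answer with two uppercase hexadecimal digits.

XOR the bytes together:
  start with 0x0E
  0x0E ⊕ 0x8E = 0x80
  0x80 ⊕ 0x45 = 0xC5
  0xC5 ⊕ 0x0A = 0xCF
  0xCF ⊕ 0xB0 = 0x7F
  0x7F ⊕ 0x41 = 0x3E

3E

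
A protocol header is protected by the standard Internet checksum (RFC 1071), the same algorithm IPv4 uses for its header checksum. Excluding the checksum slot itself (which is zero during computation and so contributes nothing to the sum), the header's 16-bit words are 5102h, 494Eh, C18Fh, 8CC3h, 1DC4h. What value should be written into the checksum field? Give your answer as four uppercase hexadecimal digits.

F997

One's-complement addition (fold any carry out of bit 15 back into bit 0):
  0x5102 + 0x494E = 0x09A50
  0x9A50 + 0xC18F = 0x15BDF → wrap carry → 0x5BE0
  0x5BE0 + 0x8CC3 = 0x0E8A3
  0xE8A3 + 0x1DC4 = 0x10667 → wrap carry → 0x0668
One's-complement sum = 0x0668.
Checksum = ~0x0668 & 0xFFFF = 0xF997.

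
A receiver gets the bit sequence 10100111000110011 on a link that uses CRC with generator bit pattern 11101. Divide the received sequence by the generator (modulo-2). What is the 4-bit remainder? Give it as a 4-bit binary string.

1101

Modulo-2 division of 10100111000110011 by 11101:
  pos 0: 10100 XOR 11101 = 01001
  pos 1: 10011 XOR 11101 = 01110
  pos 2: 11101 XOR 11101 = 00000
  pos 7: 10001 XOR 11101 = 01100
  pos 8: 11001 XOR 11101 = 00100
  pos 10: 10000 XOR 11101 = 01101
  pos 11: 11011 XOR 11101 = 00110
Remainder = 1101 (nonzero — an error is detected).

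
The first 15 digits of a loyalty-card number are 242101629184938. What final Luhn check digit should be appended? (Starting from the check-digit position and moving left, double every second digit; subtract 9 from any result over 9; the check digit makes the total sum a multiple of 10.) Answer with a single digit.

Partial digits right→left: 8 3 9 4 8 1 9 2 6 1 0 1 2 4 2
Double every second digit counting from the check-digit position (so the 1st, 3rd, 5th, ... of the partial from the right).
  doubled (with −9 where >9): 7 9 7 9 3 0 4 4 → sum 43
  kept as-is: 3 4 1 2 1 1 4 → sum 16
Total = 43 + 16 = 59.
Check digit = (10 − (59 mod 10)) mod 10 = 1.

1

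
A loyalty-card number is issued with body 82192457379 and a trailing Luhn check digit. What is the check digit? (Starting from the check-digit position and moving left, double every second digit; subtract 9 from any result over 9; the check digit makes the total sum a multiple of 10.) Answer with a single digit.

2

Partial digits right→left: 9 7 3 7 5 4 2 9 1 2 8
Double every second digit counting from the check-digit position (so the 1st, 3rd, 5th, ... of the partial from the right).
  doubled (with −9 where >9): 9 6 1 4 2 7 → sum 29
  kept as-is: 7 7 4 9 2 → sum 29
Total = 29 + 29 = 58.
Check digit = (10 − (58 mod 10)) mod 10 = 2.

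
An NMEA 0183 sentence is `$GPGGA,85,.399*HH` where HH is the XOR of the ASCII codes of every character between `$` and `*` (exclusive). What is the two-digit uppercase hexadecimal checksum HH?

46

XOR the ASCII codes of the payload characters:
  'G' = 0x47 → acc = 0x47
  'P' = 0x50 → acc = 0x17
  'G' = 0x47 → acc = 0x50
  'G' = 0x47 → acc = 0x17
  'A' = 0x41 → acc = 0x56
  ',' = 0x2C → acc = 0x7A
  '8' = 0x38 → acc = 0x42
  '5' = 0x35 → acc = 0x77
  ',' = 0x2C → acc = 0x5B
  '.' = 0x2E → acc = 0x75
  '3' = 0x33 → acc = 0x46
  '9' = 0x39 → acc = 0x7F
  '9' = 0x39 → acc = 0x46
Checksum = 0x46.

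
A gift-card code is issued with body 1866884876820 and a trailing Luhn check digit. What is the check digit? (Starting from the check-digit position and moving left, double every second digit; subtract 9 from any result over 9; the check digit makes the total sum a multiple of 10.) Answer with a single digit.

0

Partial digits right→left: 0 2 8 6 7 8 4 8 8 6 6 8 1
Double every second digit counting from the check-digit position (so the 1st, 3rd, 5th, ... of the partial from the right).
  doubled (with −9 where >9): 0 7 5 8 7 3 2 → sum 32
  kept as-is: 2 6 8 8 6 8 → sum 38
Total = 32 + 38 = 70.
Check digit = (10 − (70 mod 10)) mod 10 = 0.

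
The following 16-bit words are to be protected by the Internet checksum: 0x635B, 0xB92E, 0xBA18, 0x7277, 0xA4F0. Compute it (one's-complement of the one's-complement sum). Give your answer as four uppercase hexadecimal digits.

11F5

One's-complement addition (fold any carry out of bit 15 back into bit 0):
  0x635B + 0xB92E = 0x11C89 → wrap carry → 0x1C8A
  0x1C8A + 0xBA18 = 0x0D6A2
  0xD6A2 + 0x7277 = 0x14919 → wrap carry → 0x491A
  0x491A + 0xA4F0 = 0x0EE0A
One's-complement sum = 0xEE0A.
Checksum = ~0xEE0A & 0xFFFF = 0x11F5.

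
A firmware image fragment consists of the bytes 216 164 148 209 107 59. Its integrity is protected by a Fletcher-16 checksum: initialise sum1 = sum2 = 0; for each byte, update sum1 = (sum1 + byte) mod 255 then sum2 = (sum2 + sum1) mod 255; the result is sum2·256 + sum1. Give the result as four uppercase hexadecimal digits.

268A

Running sums (mod 255):
  after byte 0 (216): sum1=216, sum2=216
  after byte 1 (164): sum1=125, sum2=86
  after byte 2 (148): sum1=18, sum2=104
  after byte 3 (209): sum1=227, sum2=76
  after byte 4 (107): sum1=79, sum2=155
  after byte 5 (59): sum1=138, sum2=38
Checksum = sum2·256 + sum1 = 38·256 + 138 = 9866 = 0x268A.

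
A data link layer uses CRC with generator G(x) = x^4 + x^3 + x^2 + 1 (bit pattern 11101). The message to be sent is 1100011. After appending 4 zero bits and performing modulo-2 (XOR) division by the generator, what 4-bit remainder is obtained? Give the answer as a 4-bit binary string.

0110

Append 4 zeros: 11000110000. Divide by 11101 (XOR where the leading bit is 1):
  pos 0: 11000 XOR 11101 = 00101
  pos 2: 10111 XOR 11101 = 01010
  pos 3: 10100 XOR 11101 = 01001
  pos 4: 10010 XOR 11101 = 01111
  pos 5: 11110 XOR 11101 = 00011
Remainder (last 4 bits) = 0110. This is the CRC / FCS.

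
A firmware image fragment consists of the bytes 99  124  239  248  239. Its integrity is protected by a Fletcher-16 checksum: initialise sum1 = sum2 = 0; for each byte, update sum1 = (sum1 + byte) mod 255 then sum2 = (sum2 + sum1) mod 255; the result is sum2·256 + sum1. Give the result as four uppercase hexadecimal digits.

94B8

Running sums (mod 255):
  after byte 0 (99): sum1=99, sum2=99
  after byte 1 (124): sum1=223, sum2=67
  after byte 2 (239): sum1=207, sum2=19
  after byte 3 (248): sum1=200, sum2=219
  after byte 4 (239): sum1=184, sum2=148
Checksum = sum2·256 + sum1 = 148·256 + 184 = 38072 = 0x94B8.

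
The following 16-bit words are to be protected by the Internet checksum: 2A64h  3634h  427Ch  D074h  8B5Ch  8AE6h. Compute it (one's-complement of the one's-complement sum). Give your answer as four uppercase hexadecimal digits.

7633

One's-complement addition (fold any carry out of bit 15 back into bit 0):
  0x2A64 + 0x3634 = 0x06098
  0x6098 + 0x427C = 0x0A314
  0xA314 + 0xD074 = 0x17388 → wrap carry → 0x7389
  0x7389 + 0x8B5C = 0x0FEE5
  0xFEE5 + 0x8AE6 = 0x189CB → wrap carry → 0x89CC
One's-complement sum = 0x89CC.
Checksum = ~0x89CC & 0xFFFF = 0x7633.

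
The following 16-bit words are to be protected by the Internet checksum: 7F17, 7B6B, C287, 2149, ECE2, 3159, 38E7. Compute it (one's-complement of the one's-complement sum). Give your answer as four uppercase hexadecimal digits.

CA88

One's-complement addition (fold any carry out of bit 15 back into bit 0):
  0x7F17 + 0x7B6B = 0x0FA82
  0xFA82 + 0xC287 = 0x1BD09 → wrap carry → 0xBD0A
  0xBD0A + 0x2149 = 0x0DE53
  0xDE53 + 0xECE2 = 0x1CB35 → wrap carry → 0xCB36
  0xCB36 + 0x3159 = 0x0FC8F
  0xFC8F + 0x38E7 = 0x13576 → wrap carry → 0x3577
One's-complement sum = 0x3577.
Checksum = ~0x3577 & 0xFFFF = 0xCA88.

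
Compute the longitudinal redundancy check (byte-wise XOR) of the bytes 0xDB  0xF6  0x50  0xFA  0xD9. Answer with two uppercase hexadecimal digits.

5E

XOR the bytes together:
  start with 0xDB
  0xDB ⊕ 0xF6 = 0x2D
  0x2D ⊕ 0x50 = 0x7D
  0x7D ⊕ 0xFA = 0x87
  0x87 ⊕ 0xD9 = 0x5E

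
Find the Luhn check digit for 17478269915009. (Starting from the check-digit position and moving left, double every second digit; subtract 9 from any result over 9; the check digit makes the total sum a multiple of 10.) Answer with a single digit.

3

Partial digits right→left: 9 0 0 5 1 9 9 6 2 8 7 4 7 1
Double every second digit counting from the check-digit position (so the 1st, 3rd, 5th, ... of the partial from the right).
  doubled (with −9 where >9): 9 0 2 9 4 5 5 → sum 34
  kept as-is: 0 5 9 6 8 4 1 → sum 33
Total = 34 + 33 = 67.
Check digit = (10 − (67 mod 10)) mod 10 = 3.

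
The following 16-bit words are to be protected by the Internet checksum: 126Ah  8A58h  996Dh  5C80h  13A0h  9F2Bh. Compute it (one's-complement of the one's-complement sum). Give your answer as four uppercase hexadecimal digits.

One's-complement addition (fold any carry out of bit 15 back into bit 0):
  0x126A + 0x8A58 = 0x09CC2
  0x9CC2 + 0x996D = 0x1362F → wrap carry → 0x3630
  0x3630 + 0x5C80 = 0x092B0
  0x92B0 + 0x13A0 = 0x0A650
  0xA650 + 0x9F2B = 0x1457B → wrap carry → 0x457C
One's-complement sum = 0x457C.
Checksum = ~0x457C & 0xFFFF = 0xBA83.

BA83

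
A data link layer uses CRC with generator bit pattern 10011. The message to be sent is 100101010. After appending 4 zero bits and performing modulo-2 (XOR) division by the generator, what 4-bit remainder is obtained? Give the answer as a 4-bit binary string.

Append 4 zeros: 1001010100000. Divide by 10011 (XOR where the leading bit is 1):
  pos 0: 10010 XOR 10011 = 00001
  pos 4: 11010 XOR 10011 = 01001
  pos 5: 10010 XOR 10011 = 00001
Remainder (last 4 bits) = 1000. This is the CRC / FCS.

1000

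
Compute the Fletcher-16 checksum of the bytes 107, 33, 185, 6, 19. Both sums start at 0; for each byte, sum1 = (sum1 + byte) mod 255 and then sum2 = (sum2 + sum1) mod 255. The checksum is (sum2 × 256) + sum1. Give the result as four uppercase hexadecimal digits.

Running sums (mod 255):
  after byte 0 (107): sum1=107, sum2=107
  after byte 1 (33): sum1=140, sum2=247
  after byte 2 (185): sum1=70, sum2=62
  after byte 3 (6): sum1=76, sum2=138
  after byte 4 (19): sum1=95, sum2=233
Checksum = sum2·256 + sum1 = 233·256 + 95 = 59743 = 0xE95F.

E95F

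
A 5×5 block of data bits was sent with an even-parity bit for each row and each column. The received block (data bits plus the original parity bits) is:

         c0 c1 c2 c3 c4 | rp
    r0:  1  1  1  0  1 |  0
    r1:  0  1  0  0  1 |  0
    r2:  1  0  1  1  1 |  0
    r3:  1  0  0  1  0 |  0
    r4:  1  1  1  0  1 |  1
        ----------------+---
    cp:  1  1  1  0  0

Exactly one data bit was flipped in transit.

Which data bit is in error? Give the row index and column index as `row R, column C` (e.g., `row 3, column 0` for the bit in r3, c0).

Recompute each row's even parity and compare to rp:
  r0: data parity 0, sent rp 0 → ok
  r1: data parity 0, sent rp 0 → ok
  r2: data parity 0, sent rp 0 → ok
  r3: data parity 0, sent rp 0 → ok
  r4: data parity 0, sent rp 1 → mismatch
Recompute each column's even parity and compare to cp:
  c0: data parity 0, sent cp 1 → mismatch
  c1: data parity 1, sent cp 1 → ok
  c2: data parity 1, sent cp 1 → ok
  c3: data parity 0, sent cp 0 → ok
  c4: data parity 0, sent cp 0 → ok
Exactly one row (r4) and one column (c0) fail → the flipped bit is at their intersection.

row 4, column 0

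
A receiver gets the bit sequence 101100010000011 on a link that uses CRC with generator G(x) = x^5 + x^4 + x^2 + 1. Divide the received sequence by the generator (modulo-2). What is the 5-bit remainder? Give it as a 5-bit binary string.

00000

Modulo-2 division of 101100010000011 by 110101:
  pos 0: 101100 XOR 110101 = 011001
  pos 1: 110010 XOR 110101 = 000111
  pos 4: 111100 XOR 110101 = 001001
  pos 6: 100100 XOR 110101 = 010001
  pos 7: 100010 XOR 110101 = 010111
  pos 8: 101111 XOR 110101 = 011010
  pos 9: 110101 XOR 110101 = 000000
Remainder = 00000 (zero — the frame passes the CRC check).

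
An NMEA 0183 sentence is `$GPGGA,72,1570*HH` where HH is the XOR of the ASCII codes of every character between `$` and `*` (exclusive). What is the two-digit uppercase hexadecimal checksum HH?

XOR the ASCII codes of the payload characters:
  'G' = 0x47 → acc = 0x47
  'P' = 0x50 → acc = 0x17
  'G' = 0x47 → acc = 0x50
  'G' = 0x47 → acc = 0x17
  'A' = 0x41 → acc = 0x56
  ',' = 0x2C → acc = 0x7A
  '7' = 0x37 → acc = 0x4D
  '2' = 0x32 → acc = 0x7F
  ',' = 0x2C → acc = 0x53
  '1' = 0x31 → acc = 0x62
  '5' = 0x35 → acc = 0x57
  '7' = 0x37 → acc = 0x60
  '0' = 0x30 → acc = 0x50
Checksum = 0x50.

50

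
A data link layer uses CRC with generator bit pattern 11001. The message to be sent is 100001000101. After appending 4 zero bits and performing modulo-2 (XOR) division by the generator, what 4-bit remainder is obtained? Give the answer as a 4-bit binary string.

1101

Append 4 zeros: 1000010001010000. Divide by 11001 (XOR where the leading bit is 1):
  pos 0: 10000 XOR 11001 = 01001
  pos 1: 10011 XOR 11001 = 01010
  pos 2: 10100 XOR 11001 = 01101
  pos 3: 11010 XOR 11001 = 00011
  pos 6: 11010 XOR 11001 = 00011
  pos 9: 11100 XOR 11001 = 00101
  pos 11: 10100 XOR 11001 = 01101
Remainder (last 4 bits) = 1101. This is the CRC / FCS.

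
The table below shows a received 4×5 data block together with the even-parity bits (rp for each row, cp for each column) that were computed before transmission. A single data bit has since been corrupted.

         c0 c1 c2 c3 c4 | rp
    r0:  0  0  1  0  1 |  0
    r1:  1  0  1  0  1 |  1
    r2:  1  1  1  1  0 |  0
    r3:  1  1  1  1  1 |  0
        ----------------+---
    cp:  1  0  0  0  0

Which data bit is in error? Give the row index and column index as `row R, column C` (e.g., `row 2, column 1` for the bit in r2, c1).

Recompute each row's even parity and compare to rp:
  r0: data parity 0, sent rp 0 → ok
  r1: data parity 1, sent rp 1 → ok
  r2: data parity 0, sent rp 0 → ok
  r3: data parity 1, sent rp 0 → mismatch
Recompute each column's even parity and compare to cp:
  c0: data parity 1, sent cp 1 → ok
  c1: data parity 0, sent cp 0 → ok
  c2: data parity 0, sent cp 0 → ok
  c3: data parity 0, sent cp 0 → ok
  c4: data parity 1, sent cp 0 → mismatch
Exactly one row (r3) and one column (c4) fail → the flipped bit is at their intersection.

row 3, column 4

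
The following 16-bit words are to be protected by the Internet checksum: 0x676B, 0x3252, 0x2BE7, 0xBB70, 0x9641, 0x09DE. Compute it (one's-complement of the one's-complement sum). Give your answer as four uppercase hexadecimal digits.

One's-complement addition (fold any carry out of bit 15 back into bit 0):
  0x676B + 0x3252 = 0x099BD
  0x99BD + 0x2BE7 = 0x0C5A4
  0xC5A4 + 0xBB70 = 0x18114 → wrap carry → 0x8115
  0x8115 + 0x9641 = 0x11756 → wrap carry → 0x1757
  0x1757 + 0x09DE = 0x02135
One's-complement sum = 0x2135.
Checksum = ~0x2135 & 0xFFFF = 0xDECA.

DECA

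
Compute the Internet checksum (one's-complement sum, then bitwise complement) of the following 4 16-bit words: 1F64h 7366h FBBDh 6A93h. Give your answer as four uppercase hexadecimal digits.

One's-complement addition (fold any carry out of bit 15 back into bit 0):
  0x1F64 + 0x7366 = 0x092CA
  0x92CA + 0xFBBD = 0x18E87 → wrap carry → 0x8E88
  0x8E88 + 0x6A93 = 0x0F91B
One's-complement sum = 0xF91B.
Checksum = ~0xF91B & 0xFFFF = 0x06E4.

06E4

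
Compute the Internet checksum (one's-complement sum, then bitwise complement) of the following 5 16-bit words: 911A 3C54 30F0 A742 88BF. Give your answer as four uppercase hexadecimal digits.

One's-complement addition (fold any carry out of bit 15 back into bit 0):
  0x911A + 0x3C54 = 0x0CD6E
  0xCD6E + 0x30F0 = 0x0FE5E
  0xFE5E + 0xA742 = 0x1A5A0 → wrap carry → 0xA5A1
  0xA5A1 + 0x88BF = 0x12E60 → wrap carry → 0x2E61
One's-complement sum = 0x2E61.
Checksum = ~0x2E61 & 0xFFFF = 0xD19E.

D19E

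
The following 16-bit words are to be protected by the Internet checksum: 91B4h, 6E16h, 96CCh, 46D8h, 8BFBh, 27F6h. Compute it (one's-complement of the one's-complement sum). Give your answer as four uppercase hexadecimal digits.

6E9E

One's-complement addition (fold any carry out of bit 15 back into bit 0):
  0x91B4 + 0x6E16 = 0x0FFCA
  0xFFCA + 0x96CC = 0x19696 → wrap carry → 0x9697
  0x9697 + 0x46D8 = 0x0DD6F
  0xDD6F + 0x8BFB = 0x1696A → wrap carry → 0x696B
  0x696B + 0x27F6 = 0x09161
One's-complement sum = 0x9161.
Checksum = ~0x9161 & 0xFFFF = 0x6E9E.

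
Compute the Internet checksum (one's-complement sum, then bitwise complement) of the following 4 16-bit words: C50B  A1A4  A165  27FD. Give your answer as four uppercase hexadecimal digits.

One's-complement addition (fold any carry out of bit 15 back into bit 0):
  0xC50B + 0xA1A4 = 0x166AF → wrap carry → 0x66B0
  0x66B0 + 0xA165 = 0x10815 → wrap carry → 0x0816
  0x0816 + 0x27FD = 0x03013
One's-complement sum = 0x3013.
Checksum = ~0x3013 & 0xFFFF = 0xCFEC.

CFEC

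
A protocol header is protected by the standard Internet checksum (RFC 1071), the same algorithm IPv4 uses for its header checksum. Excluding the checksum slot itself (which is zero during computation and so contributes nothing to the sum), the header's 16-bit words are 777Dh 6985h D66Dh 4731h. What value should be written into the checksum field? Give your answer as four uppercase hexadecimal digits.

015E

One's-complement addition (fold any carry out of bit 15 back into bit 0):
  0x777D + 0x6985 = 0x0E102
  0xE102 + 0xD66D = 0x1B76F → wrap carry → 0xB770
  0xB770 + 0x4731 = 0x0FEA1
One's-complement sum = 0xFEA1.
Checksum = ~0xFEA1 & 0xFFFF = 0x015E.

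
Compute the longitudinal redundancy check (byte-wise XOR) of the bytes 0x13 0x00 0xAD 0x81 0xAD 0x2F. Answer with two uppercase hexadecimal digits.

XOR the bytes together:
  start with 0x13
  0x13 ⊕ 0x00 = 0x13
  0x13 ⊕ 0xAD = 0xBE
  0xBE ⊕ 0x81 = 0x3F
  0x3F ⊕ 0xAD = 0x92
  0x92 ⊕ 0x2F = 0xBD

BD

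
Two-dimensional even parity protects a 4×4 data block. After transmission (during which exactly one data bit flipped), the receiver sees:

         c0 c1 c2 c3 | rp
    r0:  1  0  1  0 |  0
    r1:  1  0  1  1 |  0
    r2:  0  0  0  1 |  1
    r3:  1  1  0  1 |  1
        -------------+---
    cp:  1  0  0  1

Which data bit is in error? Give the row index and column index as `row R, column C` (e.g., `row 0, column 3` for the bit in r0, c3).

Recompute each row's even parity and compare to rp:
  r0: data parity 0, sent rp 0 → ok
  r1: data parity 1, sent rp 0 → mismatch
  r2: data parity 1, sent rp 1 → ok
  r3: data parity 1, sent rp 1 → ok
Recompute each column's even parity and compare to cp:
  c0: data parity 1, sent cp 1 → ok
  c1: data parity 1, sent cp 0 → mismatch
  c2: data parity 0, sent cp 0 → ok
  c3: data parity 1, sent cp 1 → ok
Exactly one row (r1) and one column (c1) fail → the flipped bit is at their intersection.

row 1, column 1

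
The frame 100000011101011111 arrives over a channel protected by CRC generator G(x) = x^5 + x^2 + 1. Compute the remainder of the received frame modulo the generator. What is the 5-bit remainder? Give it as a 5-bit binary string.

00000

Modulo-2 division of 100000011101011111 by 100101:
  pos 0: 100000 XOR 100101 = 000101
  pos 3: 101011 XOR 100101 = 001110
  pos 5: 111010 XOR 100101 = 011111
  pos 6: 111111 XOR 100101 = 011010
  pos 7: 110100 XOR 100101 = 010001
  pos 8: 100011 XOR 100101 = 000110
  pos 11: 110111 XOR 100101 = 010010
  pos 12: 100101 XOR 100101 = 000000
Remainder = 00000 (zero — the frame passes the CRC check).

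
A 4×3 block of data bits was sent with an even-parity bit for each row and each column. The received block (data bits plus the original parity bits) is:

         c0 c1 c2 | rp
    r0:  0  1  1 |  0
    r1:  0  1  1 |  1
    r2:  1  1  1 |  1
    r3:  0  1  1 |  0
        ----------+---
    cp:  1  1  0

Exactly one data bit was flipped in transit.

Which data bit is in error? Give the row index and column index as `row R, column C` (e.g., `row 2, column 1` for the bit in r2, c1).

Recompute each row's even parity and compare to rp:
  r0: data parity 0, sent rp 0 → ok
  r1: data parity 0, sent rp 1 → mismatch
  r2: data parity 1, sent rp 1 → ok
  r3: data parity 0, sent rp 0 → ok
Recompute each column's even parity and compare to cp:
  c0: data parity 1, sent cp 1 → ok
  c1: data parity 0, sent cp 1 → mismatch
  c2: data parity 0, sent cp 0 → ok
Exactly one row (r1) and one column (c1) fail → the flipped bit is at their intersection.

row 1, column 1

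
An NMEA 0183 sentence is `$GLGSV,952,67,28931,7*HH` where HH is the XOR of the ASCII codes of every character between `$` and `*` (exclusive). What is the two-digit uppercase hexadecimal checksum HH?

XOR the ASCII codes of the payload characters:
  'G' = 0x47 → acc = 0x47
  'L' = 0x4C → acc = 0x0B
  'G' = 0x47 → acc = 0x4C
  'S' = 0x53 → acc = 0x1F
  'V' = 0x56 → acc = 0x49
  ',' = 0x2C → acc = 0x65
  '9' = 0x39 → acc = 0x5C
  '5' = 0x35 → acc = 0x69
  '2' = 0x32 → acc = 0x5B
  ',' = 0x2C → acc = 0x77
  '6' = 0x36 → acc = 0x41
  '7' = 0x37 → acc = 0x76
  ',' = 0x2C → acc = 0x5A
  '2' = 0x32 → acc = 0x68
  '8' = 0x38 → acc = 0x50
  '9' = 0x39 → acc = 0x69
  '3' = 0x33 → acc = 0x5A
  '1' = 0x31 → acc = 0x6B
  ',' = 0x2C → acc = 0x47
  '7' = 0x37 → acc = 0x70
Checksum = 0x70.

70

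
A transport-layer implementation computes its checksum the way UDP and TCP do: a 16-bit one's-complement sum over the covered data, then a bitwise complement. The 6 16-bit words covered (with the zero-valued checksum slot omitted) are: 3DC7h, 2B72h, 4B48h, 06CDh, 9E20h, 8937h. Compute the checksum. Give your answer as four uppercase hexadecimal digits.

One's-complement addition (fold any carry out of bit 15 back into bit 0):
  0x3DC7 + 0x2B72 = 0x06939
  0x6939 + 0x4B48 = 0x0B481
  0xB481 + 0x06CD = 0x0BB4E
  0xBB4E + 0x9E20 = 0x1596E → wrap carry → 0x596F
  0x596F + 0x8937 = 0x0E2A6
One's-complement sum = 0xE2A6.
Checksum = ~0xE2A6 & 0xFFFF = 0x1D59.

1D59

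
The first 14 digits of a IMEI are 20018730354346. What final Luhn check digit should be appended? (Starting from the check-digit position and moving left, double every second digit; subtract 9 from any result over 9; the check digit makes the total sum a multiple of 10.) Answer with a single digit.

Partial digits right→left: 6 4 3 4 5 3 0 3 7 8 1 0 0 2
Double every second digit counting from the check-digit position (so the 1st, 3rd, 5th, ... of the partial from the right).
  doubled (with −9 where >9): 3 6 1 0 5 2 0 → sum 17
  kept as-is: 4 4 3 3 8 0 2 → sum 24
Total = 17 + 24 = 41.
Check digit = (10 − (41 mod 10)) mod 10 = 9.

9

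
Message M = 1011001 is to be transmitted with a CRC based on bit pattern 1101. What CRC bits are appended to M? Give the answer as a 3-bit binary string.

Append 3 zeros: 1011001000. Divide by 1101 (XOR where the leading bit is 1):
  pos 0: 1011 XOR 1101 = 0110
  pos 1: 1100 XOR 1101 = 0001
  pos 4: 1010 XOR 1101 = 0111
  pos 5: 1110 XOR 1101 = 0011
Remainder (last 3 bits) = 110. This is the CRC / FCS.

110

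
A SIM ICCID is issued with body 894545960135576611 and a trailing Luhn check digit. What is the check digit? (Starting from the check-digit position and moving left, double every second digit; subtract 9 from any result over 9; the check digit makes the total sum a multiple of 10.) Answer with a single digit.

Partial digits right→left: 1 1 6 6 7 5 5 3 1 0 6 9 5 4 5 4 9 8
Double every second digit counting from the check-digit position (so the 1st, 3rd, 5th, ... of the partial from the right).
  doubled (with −9 where >9): 2 3 5 1 2 3 1 1 9 → sum 27
  kept as-is: 1 6 5 3 0 9 4 4 8 → sum 40
Total = 27 + 40 = 67.
Check digit = (10 − (67 mod 10)) mod 10 = 3.

3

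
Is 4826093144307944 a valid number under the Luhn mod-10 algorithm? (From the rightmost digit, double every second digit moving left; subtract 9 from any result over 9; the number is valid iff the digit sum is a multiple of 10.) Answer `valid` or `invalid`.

From the right, keep odd positions and double even positions (subtract 9 from any doubled value over 9):
  doubled (positions 2,4,...): 8 5 6 8 6 0 4 8 → sum 45
  kept (positions 1,3,...): 4 9 0 4 1 9 6 8 → sum 41
Total = 86.
86 mod 10 = 6, so the number is invalid.

invalid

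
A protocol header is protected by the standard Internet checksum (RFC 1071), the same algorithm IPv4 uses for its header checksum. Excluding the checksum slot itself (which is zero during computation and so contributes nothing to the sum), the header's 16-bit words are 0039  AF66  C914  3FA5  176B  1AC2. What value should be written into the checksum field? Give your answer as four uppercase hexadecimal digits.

1579

One's-complement addition (fold any carry out of bit 15 back into bit 0):
  0x0039 + 0xAF66 = 0x0AF9F
  0xAF9F + 0xC914 = 0x178B3 → wrap carry → 0x78B4
  0x78B4 + 0x3FA5 = 0x0B859
  0xB859 + 0x176B = 0x0CFC4
  0xCFC4 + 0x1AC2 = 0x0EA86
One's-complement sum = 0xEA86.
Checksum = ~0xEA86 & 0xFFFF = 0x1579.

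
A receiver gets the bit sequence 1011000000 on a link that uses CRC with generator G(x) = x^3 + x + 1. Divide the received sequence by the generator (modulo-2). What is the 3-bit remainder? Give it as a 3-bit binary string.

Modulo-2 division of 1011000000 by 1011:
  pos 0: 1011 XOR 1011 = 0000
Remainder = 000 (zero — the frame passes the CRC check).

000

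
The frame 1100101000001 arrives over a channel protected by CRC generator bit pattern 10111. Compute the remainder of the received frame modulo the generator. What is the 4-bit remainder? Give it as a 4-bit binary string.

Modulo-2 division of 1100101000001 by 10111:
  pos 0: 11001 XOR 10111 = 01110
  pos 1: 11100 XOR 10111 = 01011
  pos 2: 10111 XOR 10111 = 00000
Remainder = 0001 (nonzero — an error is detected).

0001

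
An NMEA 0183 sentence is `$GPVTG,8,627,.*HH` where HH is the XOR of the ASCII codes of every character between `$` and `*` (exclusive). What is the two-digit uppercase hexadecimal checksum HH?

XOR the ASCII codes of the payload characters:
  'G' = 0x47 → acc = 0x47
  'P' = 0x50 → acc = 0x17
  'V' = 0x56 → acc = 0x41
  'T' = 0x54 → acc = 0x15
  'G' = 0x47 → acc = 0x52
  ',' = 0x2C → acc = 0x7E
  '8' = 0x38 → acc = 0x46
  ',' = 0x2C → acc = 0x6A
  '6' = 0x36 → acc = 0x5C
  '2' = 0x32 → acc = 0x6E
  '7' = 0x37 → acc = 0x59
  ',' = 0x2C → acc = 0x75
  '.' = 0x2E → acc = 0x5B
Checksum = 0x5B.

5B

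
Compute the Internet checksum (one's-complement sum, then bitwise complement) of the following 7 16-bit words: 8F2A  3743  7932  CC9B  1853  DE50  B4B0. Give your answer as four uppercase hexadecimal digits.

One's-complement addition (fold any carry out of bit 15 back into bit 0):
  0x8F2A + 0x3743 = 0x0C66D
  0xC66D + 0x7932 = 0x13F9F → wrap carry → 0x3FA0
  0x3FA0 + 0xCC9B = 0x10C3B → wrap carry → 0x0C3C
  0x0C3C + 0x1853 = 0x0248F
  0x248F + 0xDE50 = 0x102DF → wrap carry → 0x02E0
  0x02E0 + 0xB4B0 = 0x0B790
One's-complement sum = 0xB790.
Checksum = ~0xB790 & 0xFFFF = 0x486F.

486F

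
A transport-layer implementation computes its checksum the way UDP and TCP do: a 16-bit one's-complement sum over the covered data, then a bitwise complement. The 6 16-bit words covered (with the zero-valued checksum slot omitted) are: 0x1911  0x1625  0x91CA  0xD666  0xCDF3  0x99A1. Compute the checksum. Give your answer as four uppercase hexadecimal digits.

One's-complement addition (fold any carry out of bit 15 back into bit 0):
  0x1911 + 0x1625 = 0x02F36
  0x2F36 + 0x91CA = 0x0C100
  0xC100 + 0xD666 = 0x19766 → wrap carry → 0x9767
  0x9767 + 0xCDF3 = 0x1655A → wrap carry → 0x655B
  0x655B + 0x99A1 = 0x0FEFC
One's-complement sum = 0xFEFC.
Checksum = ~0xFEFC & 0xFFFF = 0x0103.

0103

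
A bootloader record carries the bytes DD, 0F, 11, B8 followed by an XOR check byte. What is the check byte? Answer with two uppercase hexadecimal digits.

7B

XOR the bytes together:
  start with 0xDD
  0xDD ⊕ 0x0F = 0xD2
  0xD2 ⊕ 0x11 = 0xC3
  0xC3 ⊕ 0xB8 = 0x7B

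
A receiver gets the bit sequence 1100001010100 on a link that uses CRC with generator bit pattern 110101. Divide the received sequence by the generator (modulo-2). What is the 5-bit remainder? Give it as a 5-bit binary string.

11001

Modulo-2 division of 1100001010100 by 110101:
  pos 0: 110000 XOR 110101 = 000101
  pos 3: 101101 XOR 110101 = 011000
  pos 4: 110000 XOR 110101 = 000101
  pos 7: 101100 XOR 110101 = 011001
Remainder = 11001 (nonzero — an error is detected).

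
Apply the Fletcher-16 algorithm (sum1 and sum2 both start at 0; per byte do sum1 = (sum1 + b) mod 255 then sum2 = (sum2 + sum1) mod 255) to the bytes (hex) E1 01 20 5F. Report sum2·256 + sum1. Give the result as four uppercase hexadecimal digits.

Running sums (mod 255):
  after byte 0 (E1): sum1=225, sum2=225
  after byte 1 (01): sum1=226, sum2=196
  after byte 2 (20): sum1=3, sum2=199
  after byte 3 (5F): sum1=98, sum2=42
Checksum = sum2·256 + sum1 = 42·256 + 98 = 10850 = 0x2A62.

2A62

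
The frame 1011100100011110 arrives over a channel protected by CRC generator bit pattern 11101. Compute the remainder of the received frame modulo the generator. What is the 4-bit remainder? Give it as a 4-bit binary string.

Modulo-2 division of 1011100100011110 by 11101:
  pos 0: 10111 XOR 11101 = 01010
  pos 1: 10100 XOR 11101 = 01001
  pos 2: 10010 XOR 11101 = 01111
  pos 3: 11111 XOR 11101 = 00010
  pos 6: 10000 XOR 11101 = 01101
  pos 7: 11011 XOR 11101 = 00110
  pos 9: 11011 XOR 11101 = 00110
  pos 11: 11010 XOR 11101 = 00111
Remainder = 0111 (nonzero — an error is detected).

0111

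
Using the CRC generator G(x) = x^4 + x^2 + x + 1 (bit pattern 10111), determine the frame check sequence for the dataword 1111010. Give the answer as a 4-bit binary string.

0001

Append 4 zeros: 11110100000. Divide by 10111 (XOR where the leading bit is 1):
  pos 0: 11110 XOR 10111 = 01001
  pos 1: 10011 XOR 10111 = 00100
  pos 3: 10000 XOR 10111 = 00111
  pos 5: 11100 XOR 10111 = 01011
  pos 6: 10110 XOR 10111 = 00001
Remainder (last 4 bits) = 0001. This is the CRC / FCS.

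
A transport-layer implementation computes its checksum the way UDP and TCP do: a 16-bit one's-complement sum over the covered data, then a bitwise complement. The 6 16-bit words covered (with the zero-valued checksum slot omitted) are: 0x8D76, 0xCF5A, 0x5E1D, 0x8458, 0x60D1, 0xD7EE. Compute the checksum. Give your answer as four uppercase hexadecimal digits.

87F8

One's-complement addition (fold any carry out of bit 15 back into bit 0):
  0x8D76 + 0xCF5A = 0x15CD0 → wrap carry → 0x5CD1
  0x5CD1 + 0x5E1D = 0x0BAEE
  0xBAEE + 0x8458 = 0x13F46 → wrap carry → 0x3F47
  0x3F47 + 0x60D1 = 0x0A018
  0xA018 + 0xD7EE = 0x17806 → wrap carry → 0x7807
One's-complement sum = 0x7807.
Checksum = ~0x7807 & 0xFFFF = 0x87F8.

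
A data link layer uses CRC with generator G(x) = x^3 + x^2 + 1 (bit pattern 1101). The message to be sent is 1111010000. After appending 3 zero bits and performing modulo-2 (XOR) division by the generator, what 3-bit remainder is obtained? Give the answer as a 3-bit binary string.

100

Append 3 zeros: 1111010000000. Divide by 1101 (XOR where the leading bit is 1):
  pos 0: 1111 XOR 1101 = 0010
  pos 2: 1001 XOR 1101 = 0100
  pos 3: 1000 XOR 1101 = 0101
  pos 4: 1010 XOR 1101 = 0111
  pos 5: 1110 XOR 1101 = 0011
  pos 7: 1100 XOR 1101 = 0001
Remainder (last 3 bits) = 100. This is the CRC / FCS.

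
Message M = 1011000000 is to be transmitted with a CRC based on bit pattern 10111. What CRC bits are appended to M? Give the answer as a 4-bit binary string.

0100

Append 4 zeros: 10110000000000. Divide by 10111 (XOR where the leading bit is 1):
  pos 0: 10110 XOR 10111 = 00001
  pos 4: 10000 XOR 10111 = 00111
  pos 6: 11100 XOR 10111 = 01011
  pos 7: 10110 XOR 10111 = 00001
Remainder (last 4 bits) = 0100. This is the CRC / FCS.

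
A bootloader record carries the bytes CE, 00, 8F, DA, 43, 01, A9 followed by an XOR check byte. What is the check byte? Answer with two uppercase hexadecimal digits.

70

XOR the bytes together:
  start with 0xCE
  0xCE ⊕ 0x00 = 0xCE
  0xCE ⊕ 0x8F = 0x41
  0x41 ⊕ 0xDA = 0x9B
  0x9B ⊕ 0x43 = 0xD8
  0xD8 ⊕ 0x01 = 0xD9
  0xD9 ⊕ 0xA9 = 0x70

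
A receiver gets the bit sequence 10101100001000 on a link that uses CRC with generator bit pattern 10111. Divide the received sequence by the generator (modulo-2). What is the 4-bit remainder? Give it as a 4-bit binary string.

0010

Modulo-2 division of 10101100001000 by 10111:
  pos 0: 10101 XOR 10111 = 00010
  pos 3: 10100 XOR 10111 = 00011
  pos 6: 11001 XOR 10111 = 01110
  pos 7: 11100 XOR 10111 = 01011
  pos 8: 10110 XOR 10111 = 00001
Remainder = 0010 (nonzero — an error is detected).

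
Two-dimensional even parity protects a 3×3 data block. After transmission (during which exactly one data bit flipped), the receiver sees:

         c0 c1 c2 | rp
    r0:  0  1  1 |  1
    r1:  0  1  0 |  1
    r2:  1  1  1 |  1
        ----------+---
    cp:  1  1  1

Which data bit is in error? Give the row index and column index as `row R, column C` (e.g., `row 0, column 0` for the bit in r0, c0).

Recompute each row's even parity and compare to rp:
  r0: data parity 0, sent rp 1 → mismatch
  r1: data parity 1, sent rp 1 → ok
  r2: data parity 1, sent rp 1 → ok
Recompute each column's even parity and compare to cp:
  c0: data parity 1, sent cp 1 → ok
  c1: data parity 1, sent cp 1 → ok
  c2: data parity 0, sent cp 1 → mismatch
Exactly one row (r0) and one column (c2) fail → the flipped bit is at their intersection.

row 0, column 2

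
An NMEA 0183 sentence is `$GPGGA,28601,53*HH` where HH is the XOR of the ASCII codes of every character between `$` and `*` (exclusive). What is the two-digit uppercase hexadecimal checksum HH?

XOR the ASCII codes of the payload characters:
  'G' = 0x47 → acc = 0x47
  'P' = 0x50 → acc = 0x17
  'G' = 0x47 → acc = 0x50
  'G' = 0x47 → acc = 0x17
  'A' = 0x41 → acc = 0x56
  ',' = 0x2C → acc = 0x7A
  '2' = 0x32 → acc = 0x48
  '8' = 0x38 → acc = 0x70
  '6' = 0x36 → acc = 0x46
  '0' = 0x30 → acc = 0x76
  '1' = 0x31 → acc = 0x47
  ',' = 0x2C → acc = 0x6B
  '5' = 0x35 → acc = 0x5E
  '3' = 0x33 → acc = 0x6D
Checksum = 0x6D.

6D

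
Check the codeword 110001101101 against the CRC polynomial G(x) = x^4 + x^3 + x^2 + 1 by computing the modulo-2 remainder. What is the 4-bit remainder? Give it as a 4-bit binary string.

Modulo-2 division of 110001101101 by 11101:
  pos 0: 11000 XOR 11101 = 00101
  pos 2: 10111 XOR 11101 = 01010
  pos 3: 10100 XOR 11101 = 01001
  pos 4: 10011 XOR 11101 = 01110
  pos 5: 11101 XOR 11101 = 00000
Remainder = 0001 (nonzero — an error is detected).

0001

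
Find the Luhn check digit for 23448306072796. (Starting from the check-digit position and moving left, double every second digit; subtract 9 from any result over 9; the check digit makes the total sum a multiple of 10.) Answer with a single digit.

9

Partial digits right→left: 6 9 7 2 7 0 6 0 3 8 4 4 3 2
Double every second digit counting from the check-digit position (so the 1st, 3rd, 5th, ... of the partial from the right).
  doubled (with −9 where >9): 3 5 5 3 6 8 6 → sum 36
  kept as-is: 9 2 0 0 8 4 2 → sum 25
Total = 36 + 25 = 61.
Check digit = (10 − (61 mod 10)) mod 10 = 9.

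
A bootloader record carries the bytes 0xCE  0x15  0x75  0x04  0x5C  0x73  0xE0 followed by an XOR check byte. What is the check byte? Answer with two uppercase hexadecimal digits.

XOR the bytes together:
  start with 0xCE
  0xCE ⊕ 0x15 = 0xDB
  0xDB ⊕ 0x75 = 0xAE
  0xAE ⊕ 0x04 = 0xAA
  0xAA ⊕ 0x5C = 0xF6
  0xF6 ⊕ 0x73 = 0x85
  0x85 ⊕ 0xE0 = 0x65

65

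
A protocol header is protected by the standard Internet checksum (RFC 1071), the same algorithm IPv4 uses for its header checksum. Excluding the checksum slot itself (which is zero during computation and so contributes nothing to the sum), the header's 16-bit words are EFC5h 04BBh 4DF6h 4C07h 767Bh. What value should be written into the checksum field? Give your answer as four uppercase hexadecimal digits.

One's-complement addition (fold any carry out of bit 15 back into bit 0):
  0xEFC5 + 0x04BB = 0x0F480
  0xF480 + 0x4DF6 = 0x14276 → wrap carry → 0x4277
  0x4277 + 0x4C07 = 0x08E7E
  0x8E7E + 0x767B = 0x104F9 → wrap carry → 0x04FA
One's-complement sum = 0x04FA.
Checksum = ~0x04FA & 0xFFFF = 0xFB05.

FB05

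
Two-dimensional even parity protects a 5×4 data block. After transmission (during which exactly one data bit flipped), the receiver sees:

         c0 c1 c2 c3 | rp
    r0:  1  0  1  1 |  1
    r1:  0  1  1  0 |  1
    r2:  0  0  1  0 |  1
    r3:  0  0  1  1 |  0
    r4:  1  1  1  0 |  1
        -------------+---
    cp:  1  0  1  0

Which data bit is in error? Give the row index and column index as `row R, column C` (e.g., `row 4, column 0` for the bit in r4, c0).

row 1, column 0

Recompute each row's even parity and compare to rp:
  r0: data parity 1, sent rp 1 → ok
  r1: data parity 0, sent rp 1 → mismatch
  r2: data parity 1, sent rp 1 → ok
  r3: data parity 0, sent rp 0 → ok
  r4: data parity 1, sent rp 1 → ok
Recompute each column's even parity and compare to cp:
  c0: data parity 0, sent cp 1 → mismatch
  c1: data parity 0, sent cp 0 → ok
  c2: data parity 1, sent cp 1 → ok
  c3: data parity 0, sent cp 0 → ok
Exactly one row (r1) and one column (c0) fail → the flipped bit is at their intersection.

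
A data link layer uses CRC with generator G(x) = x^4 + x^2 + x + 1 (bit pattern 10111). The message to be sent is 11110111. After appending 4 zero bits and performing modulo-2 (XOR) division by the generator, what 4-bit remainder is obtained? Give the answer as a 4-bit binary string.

Append 4 zeros: 111101110000. Divide by 10111 (XOR where the leading bit is 1):
  pos 0: 11110 XOR 10111 = 01001
  pos 1: 10011 XOR 10111 = 00100
  pos 3: 10011 XOR 10111 = 00100
  pos 5: 10000 XOR 10111 = 00111
  pos 7: 11100 XOR 10111 = 01011
Remainder (last 4 bits) = 1011. This is the CRC / FCS.

1011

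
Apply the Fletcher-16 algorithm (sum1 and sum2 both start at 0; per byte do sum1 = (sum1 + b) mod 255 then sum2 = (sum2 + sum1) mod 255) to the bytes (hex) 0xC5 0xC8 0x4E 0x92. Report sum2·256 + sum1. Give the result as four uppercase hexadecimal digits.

A06F

Running sums (mod 255):
  after byte 0 (0xC5): sum1=197, sum2=197
  after byte 1 (0xC8): sum1=142, sum2=84
  after byte 2 (0x4E): sum1=220, sum2=49
  after byte 3 (0x92): sum1=111, sum2=160
Checksum = sum2·256 + sum1 = 160·256 + 111 = 41071 = 0xA06F.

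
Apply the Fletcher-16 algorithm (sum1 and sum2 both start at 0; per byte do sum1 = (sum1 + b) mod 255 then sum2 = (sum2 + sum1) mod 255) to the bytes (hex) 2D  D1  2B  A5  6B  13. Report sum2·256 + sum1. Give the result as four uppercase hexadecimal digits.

AF4E

Running sums (mod 255):
  after byte 0 (2D): sum1=45, sum2=45
  after byte 1 (D1): sum1=254, sum2=44
  after byte 2 (2B): sum1=42, sum2=86
  after byte 3 (A5): sum1=207, sum2=38
  after byte 4 (6B): sum1=59, sum2=97
  after byte 5 (13): sum1=78, sum2=175
Checksum = sum2·256 + sum1 = 175·256 + 78 = 44878 = 0xAF4E.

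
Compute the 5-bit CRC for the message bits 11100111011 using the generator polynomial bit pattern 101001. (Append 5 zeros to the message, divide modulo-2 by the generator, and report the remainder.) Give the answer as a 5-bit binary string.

Append 5 zeros: 1110011101100000. Divide by 101001 (XOR where the leading bit is 1):
  pos 0: 111001 XOR 101001 = 010000
  pos 1: 100001 XOR 101001 = 001000
  pos 3: 100010 XOR 101001 = 001011
  pos 5: 101111 XOR 101001 = 000110
  pos 8: 110000 XOR 101001 = 011001
  pos 9: 110010 XOR 101001 = 011011
  pos 10: 110110 XOR 101001 = 011111
Remainder (last 5 bits) = 11111. This is the CRC / FCS.

11111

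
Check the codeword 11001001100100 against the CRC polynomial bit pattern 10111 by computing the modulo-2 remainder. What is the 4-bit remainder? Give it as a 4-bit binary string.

0000

Modulo-2 division of 11001001100100 by 10111:
  pos 0: 11001 XOR 10111 = 01110
  pos 1: 11100 XOR 10111 = 01011
  pos 2: 10110 XOR 10111 = 00001
  pos 6: 11100 XOR 10111 = 01011
  pos 7: 10111 XOR 10111 = 00000
Remainder = 0000 (zero — the frame passes the CRC check).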